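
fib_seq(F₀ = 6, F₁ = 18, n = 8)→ [6, 18, 24, 42, 66, 108, 174, 282]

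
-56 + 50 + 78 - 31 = 41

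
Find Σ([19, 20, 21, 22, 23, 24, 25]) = 19 + 20 + 21 + 22 + 23 + 24 + 25
= 154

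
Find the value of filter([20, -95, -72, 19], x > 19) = keep x where x > 19: 20✓, -95✗, -72✗, 19✗
= [20]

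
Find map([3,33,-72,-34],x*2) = 3*2=6, 33*2=66, -72*2=-144, -34*2=-68
= [6, 66, -144, -68]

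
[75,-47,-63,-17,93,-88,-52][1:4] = [-47, -63, -17]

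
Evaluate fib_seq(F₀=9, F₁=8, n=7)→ F_2 = F_1 + F_0 = 17
F_3 = F_2 + F_1 = 25
F_4 = F_3 + F_2 = 42
...
= [9, 8, 17, 25, 42, 67, 109]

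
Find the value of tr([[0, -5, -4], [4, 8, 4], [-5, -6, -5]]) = 3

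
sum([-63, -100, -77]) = (-63) + (-100) + (-77)
= -240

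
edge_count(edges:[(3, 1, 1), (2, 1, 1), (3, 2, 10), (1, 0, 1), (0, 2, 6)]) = 5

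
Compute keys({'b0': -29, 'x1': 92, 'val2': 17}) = ['b0', 'x1', 'val2']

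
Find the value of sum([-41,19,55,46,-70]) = (-41) + 19 + 55 + 46 + (-70)
= 9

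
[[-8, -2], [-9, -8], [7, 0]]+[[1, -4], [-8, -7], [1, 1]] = [[-7, -6], [-17, -15], [8, 1]]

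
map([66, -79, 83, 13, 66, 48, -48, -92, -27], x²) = [4356, 6241, 6889, 169, 4356, 2304, 2304, 8464, 729]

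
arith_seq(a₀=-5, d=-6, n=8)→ a_0 = -5 + 0*-6 = -5
a_1 = -5 + 1*-6 = -11
a_2 = -5 + 2*-6 = -17
...
= [-5, -11, -17, -23, -29, -35, -41, -47]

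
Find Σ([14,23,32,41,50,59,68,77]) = 14 + 23 + 32 + 41 + 50 + 59 + 68 + 77
= 364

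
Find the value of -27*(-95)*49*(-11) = -1382535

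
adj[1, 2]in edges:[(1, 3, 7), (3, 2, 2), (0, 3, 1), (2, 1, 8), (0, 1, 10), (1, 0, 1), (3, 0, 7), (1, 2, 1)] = 1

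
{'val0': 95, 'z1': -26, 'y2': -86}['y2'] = -86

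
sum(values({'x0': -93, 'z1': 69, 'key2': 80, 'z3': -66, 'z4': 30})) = (-93) + 69 + 80 + (-66) + 30
= 20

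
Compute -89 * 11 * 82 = -80278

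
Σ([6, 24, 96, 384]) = 510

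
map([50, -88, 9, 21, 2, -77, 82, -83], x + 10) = [60, -78, 19, 31, 12, -67, 92, -73]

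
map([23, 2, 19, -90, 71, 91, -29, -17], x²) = (23)²=529, (2)²=4, (19)²=361, (-90)²=8100, (71)²=5041, (91)²=8281, (-29)²=841, (-17)²=289
= [529, 4, 361, 8100, 5041, 8281, 841, 289]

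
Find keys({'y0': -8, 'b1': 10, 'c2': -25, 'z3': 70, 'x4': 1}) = ['y0', 'b1', 'c2', 'z3', 'x4']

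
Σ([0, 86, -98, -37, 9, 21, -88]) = -107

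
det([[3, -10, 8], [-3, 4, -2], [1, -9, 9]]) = -12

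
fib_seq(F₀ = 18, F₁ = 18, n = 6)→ F_2 = F_1 + F_0 = 36
F_3 = F_2 + F_1 = 54
F_4 = F_3 + F_2 = 90
...
= [18, 18, 36, 54, 90, 144]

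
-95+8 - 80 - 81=-248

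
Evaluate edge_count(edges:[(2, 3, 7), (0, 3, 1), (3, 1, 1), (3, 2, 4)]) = 4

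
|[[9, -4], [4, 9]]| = 97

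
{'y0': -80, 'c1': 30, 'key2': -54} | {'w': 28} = {'y0': -80, 'c1': 30, 'key2': -54, 'w': 28}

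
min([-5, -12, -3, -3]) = -12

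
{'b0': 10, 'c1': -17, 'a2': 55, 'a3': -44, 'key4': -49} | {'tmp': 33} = {'b0': 10, 'c1': -17, 'a2': 55, 'a3': -44, 'key4': -49, 'tmp': 33}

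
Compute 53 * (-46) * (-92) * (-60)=-13457760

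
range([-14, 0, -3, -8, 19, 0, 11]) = 33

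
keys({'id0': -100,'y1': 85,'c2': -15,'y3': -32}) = ['id0', 'y1', 'c2', 'y3']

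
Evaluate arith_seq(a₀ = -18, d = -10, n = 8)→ [-18, -28, -38, -48, -58, -68, -78, -88]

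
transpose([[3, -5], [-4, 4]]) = [[3, -4], [-5, 4]]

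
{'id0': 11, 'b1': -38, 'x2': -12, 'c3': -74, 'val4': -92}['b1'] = -38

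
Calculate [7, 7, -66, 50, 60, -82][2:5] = [-66, 50, 60]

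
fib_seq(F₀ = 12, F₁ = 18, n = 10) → [12, 18, 30, 48, 78, 126, 204, 330, 534, 864]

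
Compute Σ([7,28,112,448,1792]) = 7 + 28 + 112 + 448 + 1792
= 2387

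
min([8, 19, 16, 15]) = 8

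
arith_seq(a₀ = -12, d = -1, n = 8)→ [-12, -13, -14, -15, -16, -17, -18, -19]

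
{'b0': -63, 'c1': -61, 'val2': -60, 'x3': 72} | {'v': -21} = {'b0': -63, 'c1': -61, 'val2': -60, 'x3': 72, 'v': -21}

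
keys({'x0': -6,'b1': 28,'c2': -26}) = ['x0', 'b1', 'c2']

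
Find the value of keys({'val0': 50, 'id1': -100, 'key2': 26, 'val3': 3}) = ['val0', 'id1', 'key2', 'val3']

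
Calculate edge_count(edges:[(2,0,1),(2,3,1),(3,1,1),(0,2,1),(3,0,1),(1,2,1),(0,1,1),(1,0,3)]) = 8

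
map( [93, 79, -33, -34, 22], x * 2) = 93*2=186, 79*2=158, -33*2=-66, -34*2=-68, 22*2=44
= [186, 158, -66, -68, 44]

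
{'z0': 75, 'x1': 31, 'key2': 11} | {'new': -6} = {'z0': 75, 'x1': 31, 'key2': 11, 'new': -6}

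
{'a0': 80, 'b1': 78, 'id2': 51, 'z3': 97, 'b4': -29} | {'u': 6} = {'a0': 80, 'b1': 78, 'id2': 51, 'z3': 97, 'b4': -29, 'u': 6}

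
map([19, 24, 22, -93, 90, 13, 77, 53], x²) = (19)²=361, (24)²=576, (22)²=484, (-93)²=8649, (90)²=8100, (13)²=169, (77)²=5929, (53)²=2809
= [361, 576, 484, 8649, 8100, 169, 5929, 2809]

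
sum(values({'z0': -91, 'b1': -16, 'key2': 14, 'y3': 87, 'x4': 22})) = (-91) + (-16) + 14 + 87 + 22
= 16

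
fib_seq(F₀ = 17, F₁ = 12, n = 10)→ F_2 = F_1 + F_0 = 29
F_3 = F_2 + F_1 = 41
F_4 = F_3 + F_2 = 70
...
= [17, 12, 29, 41, 70, 111, 181, 292, 473, 765]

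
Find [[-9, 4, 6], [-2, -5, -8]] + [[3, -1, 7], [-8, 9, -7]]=[[-6, 3, 13], [-10, 4, -15]]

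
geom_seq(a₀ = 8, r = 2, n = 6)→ [8, 16, 32, 64, 128, 256]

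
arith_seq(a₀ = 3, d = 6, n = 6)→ [3, 9, 15, 21, 27, 33]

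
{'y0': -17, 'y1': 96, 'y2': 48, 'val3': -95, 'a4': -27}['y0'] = -17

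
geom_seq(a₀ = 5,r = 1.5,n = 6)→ [5.0, 7.5, 11.25, 16.875, 25.3125, 37.96875]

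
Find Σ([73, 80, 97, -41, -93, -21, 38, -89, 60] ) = 104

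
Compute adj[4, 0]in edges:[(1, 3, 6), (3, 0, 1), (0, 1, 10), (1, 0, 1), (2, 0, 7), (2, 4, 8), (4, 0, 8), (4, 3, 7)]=8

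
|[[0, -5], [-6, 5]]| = (0)*(5) - (-5)*(-6)
= -30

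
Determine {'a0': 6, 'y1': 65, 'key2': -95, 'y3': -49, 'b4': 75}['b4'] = 75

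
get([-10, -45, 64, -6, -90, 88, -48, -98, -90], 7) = -98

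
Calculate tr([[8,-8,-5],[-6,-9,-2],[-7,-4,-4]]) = diagonal: 8 + (-9) + (-4)
= -5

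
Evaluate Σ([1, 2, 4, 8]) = 15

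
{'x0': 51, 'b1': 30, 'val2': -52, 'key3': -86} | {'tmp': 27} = {'x0': 51, 'b1': 30, 'val2': -52, 'key3': -86, 'tmp': 27}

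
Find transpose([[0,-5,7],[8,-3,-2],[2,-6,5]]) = [[0, 8, 2], [-5, -3, -6], [7, -2, 5]]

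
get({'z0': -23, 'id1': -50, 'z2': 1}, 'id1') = -50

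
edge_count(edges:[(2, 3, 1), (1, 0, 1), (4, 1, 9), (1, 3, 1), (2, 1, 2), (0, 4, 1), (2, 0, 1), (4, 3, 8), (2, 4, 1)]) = 9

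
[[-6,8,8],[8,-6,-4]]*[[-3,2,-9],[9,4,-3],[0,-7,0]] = [[90, -36, 30], [-78, 20, -54]]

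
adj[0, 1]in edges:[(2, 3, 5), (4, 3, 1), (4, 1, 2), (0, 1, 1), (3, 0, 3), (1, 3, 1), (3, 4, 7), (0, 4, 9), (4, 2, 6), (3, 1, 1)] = 1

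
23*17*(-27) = -10557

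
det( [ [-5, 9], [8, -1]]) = -67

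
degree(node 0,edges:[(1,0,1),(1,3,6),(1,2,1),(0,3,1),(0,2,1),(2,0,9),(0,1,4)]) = incident: (1,0), (0,3), (0,2), (2,0), (0,1)
= 5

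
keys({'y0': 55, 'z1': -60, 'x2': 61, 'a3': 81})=['y0', 'z1', 'x2', 'a3']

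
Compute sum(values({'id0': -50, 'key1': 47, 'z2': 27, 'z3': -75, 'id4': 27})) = (-50) + 47 + 27 + (-75) + 27
= -24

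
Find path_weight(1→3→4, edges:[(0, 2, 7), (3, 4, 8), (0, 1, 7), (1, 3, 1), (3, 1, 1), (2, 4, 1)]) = 9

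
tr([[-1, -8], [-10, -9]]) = diagonal: (-1) + (-9)
= -10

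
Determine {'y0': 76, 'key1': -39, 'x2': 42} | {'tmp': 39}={'y0': 76, 'key1': -39, 'x2': 42, 'tmp': 39}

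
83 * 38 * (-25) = -78850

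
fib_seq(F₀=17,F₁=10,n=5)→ [17, 10, 27, 37, 64]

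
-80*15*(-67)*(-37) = -2974800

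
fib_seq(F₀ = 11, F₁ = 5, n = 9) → [11, 5, 16, 21, 37, 58, 95, 153, 248]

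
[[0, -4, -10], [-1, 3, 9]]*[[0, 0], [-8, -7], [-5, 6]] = C[0][0] = (0)*(0) + (-4)*(-8) + (-10)*(-5) = 82
C[0][1] = (0)*(0) + (-4)*(-7) + (-10)*(6) = -32
C[1][0] = (-1)*(0) + (3)*(-8) + (9)*(-5) = -69
C[1][1] = (-1)*(0) + (3)*(-7) + (9)*(6) = 33
= [[82, -32], [-69, 33]]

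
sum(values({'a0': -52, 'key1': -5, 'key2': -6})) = (-52) + (-5) + (-6)
= -63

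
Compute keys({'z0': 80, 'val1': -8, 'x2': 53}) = ['z0', 'val1', 'x2']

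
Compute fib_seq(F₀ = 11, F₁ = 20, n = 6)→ [11, 20, 31, 51, 82, 133]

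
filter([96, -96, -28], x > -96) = keep x where x > -96: 96✓, -96✗, -28✓
= [96, -28]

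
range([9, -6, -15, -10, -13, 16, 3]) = 31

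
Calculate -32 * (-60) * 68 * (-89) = -11619840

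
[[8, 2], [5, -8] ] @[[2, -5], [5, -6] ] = [[26, -52], [-30, 23]]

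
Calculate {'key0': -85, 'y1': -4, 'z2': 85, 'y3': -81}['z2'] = 85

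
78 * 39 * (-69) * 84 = -17631432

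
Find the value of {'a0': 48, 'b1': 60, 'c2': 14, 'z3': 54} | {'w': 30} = {'a0': 48, 'b1': 60, 'c2': 14, 'z3': 54, 'w': 30}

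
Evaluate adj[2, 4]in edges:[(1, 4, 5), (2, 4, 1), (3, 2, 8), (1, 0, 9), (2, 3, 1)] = 1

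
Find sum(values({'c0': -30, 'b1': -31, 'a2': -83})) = -144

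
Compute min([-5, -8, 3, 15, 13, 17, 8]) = -8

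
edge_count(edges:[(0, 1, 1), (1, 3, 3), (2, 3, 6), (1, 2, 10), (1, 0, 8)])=5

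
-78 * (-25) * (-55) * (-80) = 8580000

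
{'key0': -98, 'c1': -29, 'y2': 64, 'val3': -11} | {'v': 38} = {'key0': -98, 'c1': -29, 'y2': 64, 'val3': -11, 'v': 38}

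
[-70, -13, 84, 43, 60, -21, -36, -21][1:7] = [-13, 84, 43, 60, -21, -36]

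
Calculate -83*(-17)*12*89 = 1506948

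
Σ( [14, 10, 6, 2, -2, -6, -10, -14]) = 0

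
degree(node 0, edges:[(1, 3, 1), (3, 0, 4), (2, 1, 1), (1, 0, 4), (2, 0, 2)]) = 3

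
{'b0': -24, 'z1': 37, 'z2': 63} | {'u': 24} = {'b0': -24, 'z1': 37, 'z2': 63, 'u': 24}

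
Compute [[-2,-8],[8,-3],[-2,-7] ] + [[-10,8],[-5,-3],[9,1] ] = [[-12, 0], [3, -6], [7, -6]]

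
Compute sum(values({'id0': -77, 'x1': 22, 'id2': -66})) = -121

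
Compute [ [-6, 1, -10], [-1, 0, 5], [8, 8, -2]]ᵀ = [[-6, -1, 8], [1, 0, 8], [-10, 5, -2]]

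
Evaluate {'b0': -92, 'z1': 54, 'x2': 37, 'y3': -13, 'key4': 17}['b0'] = -92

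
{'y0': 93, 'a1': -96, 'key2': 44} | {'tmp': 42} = {'y0': 93, 'a1': -96, 'key2': 44, 'tmp': 42}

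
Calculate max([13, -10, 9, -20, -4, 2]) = 13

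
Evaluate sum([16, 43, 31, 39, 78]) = 16 + 43 + 31 + 39 + 78
= 207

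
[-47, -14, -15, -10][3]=-10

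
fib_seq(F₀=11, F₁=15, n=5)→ [11, 15, 26, 41, 67]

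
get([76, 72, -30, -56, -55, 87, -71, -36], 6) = -71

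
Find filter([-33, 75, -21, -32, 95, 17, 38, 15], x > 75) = keep x where x > 75: -33✗, 75✗, -21✗, -32✗, 95✓, 17✗, 38✗, 15✗
= [95]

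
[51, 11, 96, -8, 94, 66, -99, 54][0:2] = [51, 11]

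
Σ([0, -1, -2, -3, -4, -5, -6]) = 0 + (-1) + (-2) + (-3) + (-4) + (-5) + (-6)
= -21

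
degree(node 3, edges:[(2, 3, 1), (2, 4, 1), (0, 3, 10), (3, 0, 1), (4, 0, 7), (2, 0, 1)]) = incident: (2,3), (0,3), (3,0)
= 3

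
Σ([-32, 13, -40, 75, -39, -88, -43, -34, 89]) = (-32) + 13 + (-40) + 75 + (-39) + (-88) + (-43) + (-34) + 89
= -99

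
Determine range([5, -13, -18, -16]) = 23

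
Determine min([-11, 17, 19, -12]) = -12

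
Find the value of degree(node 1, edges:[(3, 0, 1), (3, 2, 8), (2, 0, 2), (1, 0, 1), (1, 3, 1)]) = incident: (1,0), (1,3)
= 2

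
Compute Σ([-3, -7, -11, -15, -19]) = -55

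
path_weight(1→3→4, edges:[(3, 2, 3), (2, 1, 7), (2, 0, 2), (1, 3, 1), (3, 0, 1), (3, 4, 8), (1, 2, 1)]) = 9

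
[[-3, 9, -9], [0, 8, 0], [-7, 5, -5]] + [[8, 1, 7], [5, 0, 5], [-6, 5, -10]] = [[5, 10, -2], [5, 8, 5], [-13, 10, -15]]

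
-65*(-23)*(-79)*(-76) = 8975980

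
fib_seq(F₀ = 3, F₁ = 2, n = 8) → [3, 2, 5, 7, 12, 19, 31, 50]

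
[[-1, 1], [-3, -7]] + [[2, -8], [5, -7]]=[[1, -7], [2, -14]]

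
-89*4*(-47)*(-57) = -953724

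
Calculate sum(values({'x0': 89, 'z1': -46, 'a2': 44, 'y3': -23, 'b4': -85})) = -21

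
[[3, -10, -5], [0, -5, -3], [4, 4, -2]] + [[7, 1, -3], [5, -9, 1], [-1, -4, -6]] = [[10, -9, -8], [5, -14, -2], [3, 0, -8]]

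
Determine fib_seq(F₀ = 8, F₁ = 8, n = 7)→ [8, 8, 16, 24, 40, 64, 104]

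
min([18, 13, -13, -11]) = -13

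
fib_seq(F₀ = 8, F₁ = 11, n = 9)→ F_2 = F_1 + F_0 = 19
F_3 = F_2 + F_1 = 30
F_4 = F_3 + F_2 = 49
...
= [8, 11, 19, 30, 49, 79, 128, 207, 335]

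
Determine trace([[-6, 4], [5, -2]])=diagonal: (-6) + (-2)
= -8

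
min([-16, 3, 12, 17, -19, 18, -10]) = -19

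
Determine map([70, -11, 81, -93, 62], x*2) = 70*2=140, -11*2=-22, 81*2=162, -93*2=-186, 62*2=124
= [140, -22, 162, -186, 124]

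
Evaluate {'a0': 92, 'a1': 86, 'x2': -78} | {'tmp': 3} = {'a0': 92, 'a1': 86, 'x2': -78, 'tmp': 3}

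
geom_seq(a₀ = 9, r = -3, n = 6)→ a_0 = 9*(-3)^0 = 9
a_1 = 9*(-3)^1 = -27
a_2 = 9*(-3)^2 = 81
...
= [9, -27, 81, -243, 729, -2187]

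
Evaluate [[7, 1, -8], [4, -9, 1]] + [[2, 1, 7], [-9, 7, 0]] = [[9, 2, -1], [-5, -2, 1]]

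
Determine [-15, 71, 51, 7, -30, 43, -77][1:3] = [71, 51]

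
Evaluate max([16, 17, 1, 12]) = 17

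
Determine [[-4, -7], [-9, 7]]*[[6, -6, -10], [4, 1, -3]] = C[0][0] = (-4)*(6) + (-7)*(4) = -52
C[0][1] = (-4)*(-6) + (-7)*(1) = 17
C[0][2] = (-4)*(-10) + (-7)*(-3) = 61
C[1][0] = (-9)*(6) + (7)*(4) = -26
C[1][1] = (-9)*(-6) + (7)*(1) = 61
C[1][2] = (-9)*(-10) + (7)*(-3) = 69
= [[-52, 17, 61], [-26, 61, 69]]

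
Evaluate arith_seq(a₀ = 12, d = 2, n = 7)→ [12, 14, 16, 18, 20, 22, 24]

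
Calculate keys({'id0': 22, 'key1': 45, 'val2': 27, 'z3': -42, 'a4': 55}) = ['id0', 'key1', 'val2', 'z3', 'a4']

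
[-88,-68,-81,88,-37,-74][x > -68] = keep x where x > -68: -88✗, -68✗, -81✗, 88✓, -37✓, -74✗
= [88, -37]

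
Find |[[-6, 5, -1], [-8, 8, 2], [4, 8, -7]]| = 288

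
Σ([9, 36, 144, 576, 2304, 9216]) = 9 + 36 + 144 + 576 + 2304 + 9216
= 12285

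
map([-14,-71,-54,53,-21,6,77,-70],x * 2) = [-28, -142, -108, 106, -42, 12, 154, -140]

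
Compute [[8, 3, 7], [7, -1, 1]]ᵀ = [[8, 7], [3, -1], [7, 1]]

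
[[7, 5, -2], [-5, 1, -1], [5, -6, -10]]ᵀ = [[7, -5, 5], [5, 1, -6], [-2, -1, -10]]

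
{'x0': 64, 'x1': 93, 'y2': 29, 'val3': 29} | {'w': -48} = {'x0': 64, 'x1': 93, 'y2': 29, 'val3': 29, 'w': -48}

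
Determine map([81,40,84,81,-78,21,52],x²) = [6561, 1600, 7056, 6561, 6084, 441, 2704]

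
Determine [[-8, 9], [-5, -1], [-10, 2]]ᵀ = [[-8, -5, -10], [9, -1, 2]]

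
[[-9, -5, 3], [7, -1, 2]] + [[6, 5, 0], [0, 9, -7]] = [[-3, 0, 3], [7, 8, -5]]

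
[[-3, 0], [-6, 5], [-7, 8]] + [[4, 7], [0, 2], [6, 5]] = [[1, 7], [-6, 7], [-1, 13]]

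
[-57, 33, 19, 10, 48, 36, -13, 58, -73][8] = -73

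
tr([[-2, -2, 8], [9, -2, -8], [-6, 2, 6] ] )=2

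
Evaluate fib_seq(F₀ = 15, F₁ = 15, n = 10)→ F_2 = F_1 + F_0 = 30
F_3 = F_2 + F_1 = 45
F_4 = F_3 + F_2 = 75
...
= [15, 15, 30, 45, 75, 120, 195, 315, 510, 825]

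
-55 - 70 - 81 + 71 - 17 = -152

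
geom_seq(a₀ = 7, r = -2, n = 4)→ [7, -14, 28, -56]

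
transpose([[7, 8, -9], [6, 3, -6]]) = [[7, 6], [8, 3], [-9, -6]]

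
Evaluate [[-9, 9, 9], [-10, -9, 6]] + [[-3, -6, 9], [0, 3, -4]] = [[-12, 3, 18], [-10, -6, 2]]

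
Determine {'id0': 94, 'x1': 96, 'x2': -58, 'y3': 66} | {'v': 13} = {'id0': 94, 'x1': 96, 'x2': -58, 'y3': 66, 'v': 13}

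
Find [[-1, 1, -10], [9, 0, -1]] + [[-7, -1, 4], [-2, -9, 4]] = [[-8, 0, -6], [7, -9, 3]]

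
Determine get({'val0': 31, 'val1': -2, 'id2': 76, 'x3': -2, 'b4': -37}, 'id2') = 76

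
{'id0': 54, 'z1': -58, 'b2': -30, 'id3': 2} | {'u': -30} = {'id0': 54, 'z1': -58, 'b2': -30, 'id3': 2, 'u': -30}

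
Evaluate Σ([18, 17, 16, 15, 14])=18 + 17 + 16 + 15 + 14
= 80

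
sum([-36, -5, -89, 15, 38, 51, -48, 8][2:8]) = slice → [-89, 15, 38, 51, -48, 8]
(-89) + 15 + 38 + 51 + (-48) + 8
= -25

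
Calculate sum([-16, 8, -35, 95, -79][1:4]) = slice → [8, -35, 95]
8 + (-35) + 95
= 68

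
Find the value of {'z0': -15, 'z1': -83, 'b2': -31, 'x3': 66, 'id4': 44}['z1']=-83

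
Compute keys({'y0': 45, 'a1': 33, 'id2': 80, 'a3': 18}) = ['y0', 'a1', 'id2', 'a3']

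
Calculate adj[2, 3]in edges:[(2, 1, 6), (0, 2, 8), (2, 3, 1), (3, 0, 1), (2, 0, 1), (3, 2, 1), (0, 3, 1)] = 1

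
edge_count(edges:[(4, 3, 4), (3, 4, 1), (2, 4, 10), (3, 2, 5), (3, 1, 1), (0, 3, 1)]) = 6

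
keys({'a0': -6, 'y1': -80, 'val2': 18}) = ['a0', 'y1', 'val2']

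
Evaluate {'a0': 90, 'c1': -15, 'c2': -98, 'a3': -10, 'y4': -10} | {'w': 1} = {'a0': 90, 'c1': -15, 'c2': -98, 'a3': -10, 'y4': -10, 'w': 1}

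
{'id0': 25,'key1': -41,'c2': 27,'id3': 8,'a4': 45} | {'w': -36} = {'id0': 25, 'key1': -41, 'c2': 27, 'id3': 8, 'a4': 45, 'w': -36}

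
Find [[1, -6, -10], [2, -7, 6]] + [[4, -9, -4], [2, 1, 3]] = [[5, -15, -14], [4, -6, 9]]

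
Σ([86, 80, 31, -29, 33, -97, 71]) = 175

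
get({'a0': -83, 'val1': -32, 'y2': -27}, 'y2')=-27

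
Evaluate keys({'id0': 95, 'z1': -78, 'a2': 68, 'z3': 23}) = ['id0', 'z1', 'a2', 'z3']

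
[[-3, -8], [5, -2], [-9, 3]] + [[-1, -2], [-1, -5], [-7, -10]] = [[-4, -10], [4, -7], [-16, -7]]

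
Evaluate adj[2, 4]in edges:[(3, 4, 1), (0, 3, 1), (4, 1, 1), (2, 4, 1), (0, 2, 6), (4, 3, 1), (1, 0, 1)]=1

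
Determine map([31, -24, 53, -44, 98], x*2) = 31*2=62, -24*2=-48, 53*2=106, -44*2=-88, 98*2=196
= [62, -48, 106, -88, 196]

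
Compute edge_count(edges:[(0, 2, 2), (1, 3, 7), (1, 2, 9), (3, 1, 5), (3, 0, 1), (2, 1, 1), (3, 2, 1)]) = 7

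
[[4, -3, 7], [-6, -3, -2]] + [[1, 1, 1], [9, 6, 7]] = [[5, -2, 8], [3, 3, 5]]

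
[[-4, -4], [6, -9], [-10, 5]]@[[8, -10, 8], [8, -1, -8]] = C[0][0] = (-4)*(8) + (-4)*(8) = -64
C[0][1] = (-4)*(-10) + (-4)*(-1) = 44
C[0][2] = (-4)*(8) + (-4)*(-8) = 0
C[1][0] = (6)*(8) + (-9)*(8) = -24
C[1][1] = (6)*(-10) + (-9)*(-1) = -51
C[1][2] = (6)*(8) + (-9)*(-8) = 120
... (3 more cells)
= [[-64, 44, 0], [-24, -51, 120], [-40, 95, -120]]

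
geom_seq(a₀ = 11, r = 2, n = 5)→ [11, 22, 44, 88, 176]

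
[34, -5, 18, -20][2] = 18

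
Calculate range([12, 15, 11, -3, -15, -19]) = 34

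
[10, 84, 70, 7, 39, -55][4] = 39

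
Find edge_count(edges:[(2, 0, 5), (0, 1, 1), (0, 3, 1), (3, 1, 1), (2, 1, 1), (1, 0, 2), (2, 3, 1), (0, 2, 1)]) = 8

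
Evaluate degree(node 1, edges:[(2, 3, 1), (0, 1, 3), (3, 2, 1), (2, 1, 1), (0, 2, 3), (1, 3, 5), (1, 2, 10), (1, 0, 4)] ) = incident: (0,1), (2,1), (1,3), (1,2), (1,0)
= 5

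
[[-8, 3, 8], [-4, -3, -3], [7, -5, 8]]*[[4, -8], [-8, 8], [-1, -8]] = C[0][0] = (-8)*(4) + (3)*(-8) + (8)*(-1) = -64
C[0][1] = (-8)*(-8) + (3)*(8) + (8)*(-8) = 24
C[1][0] = (-4)*(4) + (-3)*(-8) + (-3)*(-1) = 11
C[1][1] = (-4)*(-8) + (-3)*(8) + (-3)*(-8) = 32
C[2][0] = (7)*(4) + (-5)*(-8) + (8)*(-1) = 60
C[2][1] = (7)*(-8) + (-5)*(8) + (8)*(-8) = -160
= [[-64, 24], [11, 32], [60, -160]]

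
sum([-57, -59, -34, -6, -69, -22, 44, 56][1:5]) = slice → [-59, -34, -6, -69]
(-59) + (-34) + (-6) + (-69)
= -168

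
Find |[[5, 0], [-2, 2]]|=(5)*(2) - (0)*(-2)
= 10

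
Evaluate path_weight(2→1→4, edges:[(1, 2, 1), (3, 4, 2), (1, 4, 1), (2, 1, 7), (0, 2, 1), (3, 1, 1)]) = 8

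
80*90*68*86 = 42105600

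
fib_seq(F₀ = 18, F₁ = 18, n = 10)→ [18, 18, 36, 54, 90, 144, 234, 378, 612, 990]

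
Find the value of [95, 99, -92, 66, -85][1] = 99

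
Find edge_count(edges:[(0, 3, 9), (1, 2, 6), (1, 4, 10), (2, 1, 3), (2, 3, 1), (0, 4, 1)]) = 6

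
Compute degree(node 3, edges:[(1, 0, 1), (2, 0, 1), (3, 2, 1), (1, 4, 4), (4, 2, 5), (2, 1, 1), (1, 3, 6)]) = 2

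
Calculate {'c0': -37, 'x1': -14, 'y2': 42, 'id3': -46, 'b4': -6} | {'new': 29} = {'c0': -37, 'x1': -14, 'y2': 42, 'id3': -46, 'b4': -6, 'new': 29}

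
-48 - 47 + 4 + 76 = -15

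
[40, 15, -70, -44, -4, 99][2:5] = [-70, -44, -4]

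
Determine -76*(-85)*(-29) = -187340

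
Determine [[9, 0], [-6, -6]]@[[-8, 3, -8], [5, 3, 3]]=C[0][0] = (9)*(-8) + (0)*(5) = -72
C[0][1] = (9)*(3) + (0)*(3) = 27
C[0][2] = (9)*(-8) + (0)*(3) = -72
C[1][0] = (-6)*(-8) + (-6)*(5) = 18
C[1][1] = (-6)*(3) + (-6)*(3) = -36
C[1][2] = (-6)*(-8) + (-6)*(3) = 30
= [[-72, 27, -72], [18, -36, 30]]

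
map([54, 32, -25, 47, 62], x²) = (54)²=2916, (32)²=1024, (-25)²=625, (47)²=2209, (62)²=3844
= [2916, 1024, 625, 2209, 3844]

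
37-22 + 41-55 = 1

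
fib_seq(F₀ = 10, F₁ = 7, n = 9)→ F_2 = F_1 + F_0 = 17
F_3 = F_2 + F_1 = 24
F_4 = F_3 + F_2 = 41
...
= [10, 7, 17, 24, 41, 65, 106, 171, 277]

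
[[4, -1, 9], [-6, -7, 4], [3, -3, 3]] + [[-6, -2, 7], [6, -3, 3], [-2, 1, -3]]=[[-2, -3, 16], [0, -10, 7], [1, -2, 0]]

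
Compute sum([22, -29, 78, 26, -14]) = 83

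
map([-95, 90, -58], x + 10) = [-85, 100, -48]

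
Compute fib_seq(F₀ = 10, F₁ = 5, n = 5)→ F_2 = F_1 + F_0 = 15
F_3 = F_2 + F_1 = 20
F_4 = F_3 + F_2 = 35
= [10, 5, 15, 20, 35]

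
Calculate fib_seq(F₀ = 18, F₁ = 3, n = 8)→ [18, 3, 21, 24, 45, 69, 114, 183]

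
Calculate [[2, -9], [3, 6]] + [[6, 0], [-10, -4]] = [[8, -9], [-7, 2]]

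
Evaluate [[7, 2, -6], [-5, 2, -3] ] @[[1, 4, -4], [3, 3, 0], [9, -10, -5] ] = C[0][0] = (7)*(1) + (2)*(3) + (-6)*(9) = -41
C[0][1] = (7)*(4) + (2)*(3) + (-6)*(-10) = 94
C[0][2] = (7)*(-4) + (2)*(0) + (-6)*(-5) = 2
C[1][0] = (-5)*(1) + (2)*(3) + (-3)*(9) = -26
C[1][1] = (-5)*(4) + (2)*(3) + (-3)*(-10) = 16
C[1][2] = (-5)*(-4) + (2)*(0) + (-3)*(-5) = 35
= [[-41, 94, 2], [-26, 16, 35]]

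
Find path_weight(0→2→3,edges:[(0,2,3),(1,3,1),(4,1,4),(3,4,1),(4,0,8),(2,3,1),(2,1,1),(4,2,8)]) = w(0→2)=3 + w(2→3)=1
= 4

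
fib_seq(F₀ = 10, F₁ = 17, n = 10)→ [10, 17, 27, 44, 71, 115, 186, 301, 487, 788]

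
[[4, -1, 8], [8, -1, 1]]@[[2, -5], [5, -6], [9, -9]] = C[0][0] = (4)*(2) + (-1)*(5) + (8)*(9) = 75
C[0][1] = (4)*(-5) + (-1)*(-6) + (8)*(-9) = -86
C[1][0] = (8)*(2) + (-1)*(5) + (1)*(9) = 20
C[1][1] = (8)*(-5) + (-1)*(-6) + (1)*(-9) = -43
= [[75, -86], [20, -43]]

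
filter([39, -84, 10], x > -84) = [39, 10]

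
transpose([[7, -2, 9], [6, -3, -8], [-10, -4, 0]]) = [[7, 6, -10], [-2, -3, -4], [9, -8, 0]]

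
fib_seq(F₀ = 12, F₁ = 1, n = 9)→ F_2 = F_1 + F_0 = 13
F_3 = F_2 + F_1 = 14
F_4 = F_3 + F_2 = 27
...
= [12, 1, 13, 14, 27, 41, 68, 109, 177]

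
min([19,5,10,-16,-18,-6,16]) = -18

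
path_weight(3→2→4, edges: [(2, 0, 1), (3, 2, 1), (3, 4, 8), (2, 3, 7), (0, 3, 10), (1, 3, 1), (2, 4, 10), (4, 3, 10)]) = w(3→2)=1 + w(2→4)=10
= 11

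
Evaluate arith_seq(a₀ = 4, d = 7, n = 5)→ [4, 11, 18, 25, 32]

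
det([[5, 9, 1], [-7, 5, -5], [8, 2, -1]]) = (1)*(5)*det([[5, -5], [2, -1]]) + (-1)*(9)*det([[-7, -5], [8, -1]]) + (1)*(1)*det([[-7, 5], [8, 2]])
= 25 + -423 + -54
= -452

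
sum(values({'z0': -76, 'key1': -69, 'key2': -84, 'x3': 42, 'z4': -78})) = -265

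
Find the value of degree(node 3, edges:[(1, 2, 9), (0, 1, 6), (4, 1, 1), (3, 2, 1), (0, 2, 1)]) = incident: (3,2)
= 1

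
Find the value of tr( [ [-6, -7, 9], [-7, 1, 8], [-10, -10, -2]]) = -7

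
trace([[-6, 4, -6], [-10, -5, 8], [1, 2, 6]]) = -5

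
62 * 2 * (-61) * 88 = -665632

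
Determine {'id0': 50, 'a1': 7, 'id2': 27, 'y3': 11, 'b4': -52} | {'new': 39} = {'id0': 50, 'a1': 7, 'id2': 27, 'y3': 11, 'b4': -52, 'new': 39}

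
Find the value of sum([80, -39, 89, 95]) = 225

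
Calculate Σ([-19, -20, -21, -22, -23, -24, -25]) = -154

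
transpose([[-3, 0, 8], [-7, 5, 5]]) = [[-3, -7], [0, 5], [8, 5]]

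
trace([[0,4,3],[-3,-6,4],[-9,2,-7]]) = -13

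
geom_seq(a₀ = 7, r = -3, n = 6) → a_0 = 7*(-3)^0 = 7
a_1 = 7*(-3)^1 = -21
a_2 = 7*(-3)^2 = 63
...
= [7, -21, 63, -189, 567, -1701]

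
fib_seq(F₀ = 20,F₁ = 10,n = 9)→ F_2 = F_1 + F_0 = 30
F_3 = F_2 + F_1 = 40
F_4 = F_3 + F_2 = 70
...
= [20, 10, 30, 40, 70, 110, 180, 290, 470]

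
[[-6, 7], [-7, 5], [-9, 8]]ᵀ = [[-6, -7, -9], [7, 5, 8]]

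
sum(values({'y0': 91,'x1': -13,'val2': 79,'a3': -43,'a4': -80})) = 91 + (-13) + 79 + (-43) + (-80)
= 34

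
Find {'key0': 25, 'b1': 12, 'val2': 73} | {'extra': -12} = {'key0': 25, 'b1': 12, 'val2': 73, 'extra': -12}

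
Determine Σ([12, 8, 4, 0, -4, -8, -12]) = 0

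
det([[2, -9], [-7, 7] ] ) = -49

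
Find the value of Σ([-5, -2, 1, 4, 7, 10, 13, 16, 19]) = 63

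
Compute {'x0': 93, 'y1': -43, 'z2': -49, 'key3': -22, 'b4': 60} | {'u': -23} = {'x0': 93, 'y1': -43, 'z2': -49, 'key3': -22, 'b4': 60, 'u': -23}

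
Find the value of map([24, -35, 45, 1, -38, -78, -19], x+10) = [34, -25, 55, 11, -28, -68, -9]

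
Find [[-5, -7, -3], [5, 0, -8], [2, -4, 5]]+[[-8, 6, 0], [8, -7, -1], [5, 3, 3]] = [[-13, -1, -3], [13, -7, -9], [7, -1, 8]]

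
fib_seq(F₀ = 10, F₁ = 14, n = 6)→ [10, 14, 24, 38, 62, 100]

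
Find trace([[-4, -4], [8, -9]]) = diagonal: (-4) + (-9)
= -13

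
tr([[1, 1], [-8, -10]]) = -9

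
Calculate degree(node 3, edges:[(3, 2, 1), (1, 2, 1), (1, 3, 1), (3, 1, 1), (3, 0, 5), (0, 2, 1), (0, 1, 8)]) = incident: (3,2), (1,3), (3,1), (3,0)
= 4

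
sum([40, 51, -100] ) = -9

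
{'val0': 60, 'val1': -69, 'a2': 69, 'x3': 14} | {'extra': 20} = {'val0': 60, 'val1': -69, 'a2': 69, 'x3': 14, 'extra': 20}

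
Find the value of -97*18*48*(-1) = 83808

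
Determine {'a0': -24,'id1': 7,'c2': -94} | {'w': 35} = {'a0': -24, 'id1': 7, 'c2': -94, 'w': 35}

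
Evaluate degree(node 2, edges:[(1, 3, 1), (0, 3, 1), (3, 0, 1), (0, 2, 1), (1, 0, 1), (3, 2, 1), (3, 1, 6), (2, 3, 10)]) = 3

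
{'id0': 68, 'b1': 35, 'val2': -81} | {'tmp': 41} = {'id0': 68, 'b1': 35, 'val2': -81, 'tmp': 41}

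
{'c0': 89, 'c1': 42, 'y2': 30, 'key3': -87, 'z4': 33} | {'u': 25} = {'c0': 89, 'c1': 42, 'y2': 30, 'key3': -87, 'z4': 33, 'u': 25}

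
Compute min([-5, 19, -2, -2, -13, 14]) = -13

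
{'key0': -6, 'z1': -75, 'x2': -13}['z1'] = -75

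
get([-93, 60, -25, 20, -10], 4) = -10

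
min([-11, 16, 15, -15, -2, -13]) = -15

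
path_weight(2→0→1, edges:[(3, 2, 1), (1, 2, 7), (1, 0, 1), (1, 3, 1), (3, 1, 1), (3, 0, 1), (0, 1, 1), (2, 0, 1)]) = 2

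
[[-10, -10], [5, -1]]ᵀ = [[-10, 5], [-10, -1]]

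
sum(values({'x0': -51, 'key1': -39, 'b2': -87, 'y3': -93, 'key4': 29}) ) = (-51) + (-39) + (-87) + (-93) + 29
= -241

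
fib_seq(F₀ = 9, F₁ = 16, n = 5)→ [9, 16, 25, 41, 66]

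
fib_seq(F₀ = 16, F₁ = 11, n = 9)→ F_2 = F_1 + F_0 = 27
F_3 = F_2 + F_1 = 38
F_4 = F_3 + F_2 = 65
...
= [16, 11, 27, 38, 65, 103, 168, 271, 439]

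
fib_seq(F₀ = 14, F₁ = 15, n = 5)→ [14, 15, 29, 44, 73]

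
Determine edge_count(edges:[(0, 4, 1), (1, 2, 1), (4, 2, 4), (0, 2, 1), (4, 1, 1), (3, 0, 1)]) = 6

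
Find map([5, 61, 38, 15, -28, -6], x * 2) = 5*2=10, 61*2=122, 38*2=76, 15*2=30, -28*2=-56, -6*2=-12
= [10, 122, 76, 30, -56, -12]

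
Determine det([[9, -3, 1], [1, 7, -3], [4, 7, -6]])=-192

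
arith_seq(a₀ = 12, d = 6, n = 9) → a_0 = 12 + 0*6 = 12
a_1 = 12 + 1*6 = 18
a_2 = 12 + 2*6 = 24
...
= [12, 18, 24, 30, 36, 42, 48, 54, 60]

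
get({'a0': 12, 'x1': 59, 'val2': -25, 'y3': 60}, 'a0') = 12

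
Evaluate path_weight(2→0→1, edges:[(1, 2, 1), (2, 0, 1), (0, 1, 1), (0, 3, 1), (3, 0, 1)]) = w(2→0)=1 + w(0→1)=1
= 2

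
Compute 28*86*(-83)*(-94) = 18787216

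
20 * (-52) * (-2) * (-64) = -133120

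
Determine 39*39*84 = 127764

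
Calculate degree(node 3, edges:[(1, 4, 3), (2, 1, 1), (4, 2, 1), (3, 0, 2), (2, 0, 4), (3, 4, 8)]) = 2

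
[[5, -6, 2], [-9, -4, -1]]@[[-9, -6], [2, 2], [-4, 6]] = [[-65, -30], [77, 40]]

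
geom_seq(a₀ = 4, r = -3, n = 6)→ [4, -12, 36, -108, 324, -972]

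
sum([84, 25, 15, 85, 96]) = 305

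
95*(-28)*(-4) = 10640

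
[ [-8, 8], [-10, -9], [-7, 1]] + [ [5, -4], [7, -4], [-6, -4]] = [[-3, 4], [-3, -13], [-13, -3]]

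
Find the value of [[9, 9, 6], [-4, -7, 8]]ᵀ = [[9, -4], [9, -7], [6, 8]]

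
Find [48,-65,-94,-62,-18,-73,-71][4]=-18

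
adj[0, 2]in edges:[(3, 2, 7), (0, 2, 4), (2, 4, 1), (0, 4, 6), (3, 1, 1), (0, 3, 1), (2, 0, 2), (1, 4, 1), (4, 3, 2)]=4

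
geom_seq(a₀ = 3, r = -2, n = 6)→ a_0 = 3*(-2)^0 = 3
a_1 = 3*(-2)^1 = -6
a_2 = 3*(-2)^2 = 12
...
= [3, -6, 12, -24, 48, -96]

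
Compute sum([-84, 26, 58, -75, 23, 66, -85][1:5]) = slice → [26, 58, -75, 23]
26 + 58 + (-75) + 23
= 32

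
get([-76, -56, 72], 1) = -56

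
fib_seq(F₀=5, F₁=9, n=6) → [5, 9, 14, 23, 37, 60]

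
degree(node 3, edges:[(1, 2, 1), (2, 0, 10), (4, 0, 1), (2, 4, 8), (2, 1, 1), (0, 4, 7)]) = incident: none
= 0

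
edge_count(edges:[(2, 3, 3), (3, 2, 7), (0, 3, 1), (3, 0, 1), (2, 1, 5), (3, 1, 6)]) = 6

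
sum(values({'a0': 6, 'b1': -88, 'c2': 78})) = -4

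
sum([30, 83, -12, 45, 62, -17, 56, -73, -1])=173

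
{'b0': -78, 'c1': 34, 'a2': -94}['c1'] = 34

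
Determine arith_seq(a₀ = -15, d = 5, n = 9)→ a_0 = -15 + 0*5 = -15
a_1 = -15 + 1*5 = -10
a_2 = -15 + 2*5 = -5
...
= [-15, -10, -5, 0, 5, 10, 15, 20, 25]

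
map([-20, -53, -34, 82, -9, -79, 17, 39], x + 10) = [-10, -43, -24, 92, 1, -69, 27, 49]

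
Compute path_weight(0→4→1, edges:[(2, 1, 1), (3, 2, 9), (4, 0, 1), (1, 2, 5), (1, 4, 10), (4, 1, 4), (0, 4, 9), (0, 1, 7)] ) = w(0→4)=9 + w(4→1)=4
= 13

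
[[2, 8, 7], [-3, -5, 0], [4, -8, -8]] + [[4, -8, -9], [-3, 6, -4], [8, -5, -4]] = [[6, 0, -2], [-6, 1, -4], [12, -13, -12]]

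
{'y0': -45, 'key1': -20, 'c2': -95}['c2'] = -95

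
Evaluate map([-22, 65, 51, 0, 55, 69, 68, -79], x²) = [484, 4225, 2601, 0, 3025, 4761, 4624, 6241]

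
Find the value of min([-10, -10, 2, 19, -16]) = -16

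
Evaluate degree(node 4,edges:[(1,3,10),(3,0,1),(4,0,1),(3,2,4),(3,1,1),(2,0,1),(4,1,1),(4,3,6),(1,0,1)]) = incident: (4,0), (4,1), (4,3)
= 3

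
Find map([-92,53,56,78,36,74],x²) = (-92)²=8464, (53)²=2809, (56)²=3136, (78)²=6084, (36)²=1296, (74)²=5476
= [8464, 2809, 3136, 6084, 1296, 5476]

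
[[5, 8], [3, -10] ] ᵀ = [[5, 3], [8, -10]]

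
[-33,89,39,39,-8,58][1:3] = [89, 39]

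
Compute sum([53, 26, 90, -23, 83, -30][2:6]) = 120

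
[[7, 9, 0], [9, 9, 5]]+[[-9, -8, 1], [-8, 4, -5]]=[[-2, 1, 1], [1, 13, 0]]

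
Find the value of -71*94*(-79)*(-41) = -21617086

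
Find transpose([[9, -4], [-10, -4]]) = [[9, -10], [-4, -4]]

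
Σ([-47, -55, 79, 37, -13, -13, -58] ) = -70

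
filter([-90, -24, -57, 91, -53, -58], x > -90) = [-24, -57, 91, -53, -58]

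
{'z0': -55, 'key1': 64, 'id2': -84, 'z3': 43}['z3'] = 43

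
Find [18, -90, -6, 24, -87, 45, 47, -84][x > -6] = [18, 24, 45, 47]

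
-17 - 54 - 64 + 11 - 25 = -149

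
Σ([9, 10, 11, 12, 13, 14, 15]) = 9 + 10 + 11 + 12 + 13 + 14 + 15
= 84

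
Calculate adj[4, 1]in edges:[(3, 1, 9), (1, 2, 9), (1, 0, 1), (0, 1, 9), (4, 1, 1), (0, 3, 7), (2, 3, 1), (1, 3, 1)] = 1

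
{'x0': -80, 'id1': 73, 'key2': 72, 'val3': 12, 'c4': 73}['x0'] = -80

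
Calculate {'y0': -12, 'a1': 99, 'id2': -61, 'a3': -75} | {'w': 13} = {'y0': -12, 'a1': 99, 'id2': -61, 'a3': -75, 'w': 13}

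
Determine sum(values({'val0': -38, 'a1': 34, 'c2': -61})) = -65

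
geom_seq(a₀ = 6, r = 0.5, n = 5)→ [6.0, 3.0, 1.5, 0.75, 0.375]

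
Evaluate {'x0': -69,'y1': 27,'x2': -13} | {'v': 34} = {'x0': -69, 'y1': 27, 'x2': -13, 'v': 34}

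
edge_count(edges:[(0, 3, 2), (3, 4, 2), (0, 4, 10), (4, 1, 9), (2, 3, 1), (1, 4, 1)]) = 6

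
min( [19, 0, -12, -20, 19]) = -20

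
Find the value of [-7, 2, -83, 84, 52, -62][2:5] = [-83, 84, 52]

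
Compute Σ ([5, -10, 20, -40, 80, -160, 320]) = 5 + -10 + 20 + -40 + 80 + -160 + 320
= 215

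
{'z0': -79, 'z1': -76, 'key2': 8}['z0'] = -79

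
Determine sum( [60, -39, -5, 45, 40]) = 101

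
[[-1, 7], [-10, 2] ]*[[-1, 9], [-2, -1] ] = C[0][0] = (-1)*(-1) + (7)*(-2) = -13
C[0][1] = (-1)*(9) + (7)*(-1) = -16
C[1][0] = (-10)*(-1) + (2)*(-2) = 6
C[1][1] = (-10)*(9) + (2)*(-1) = -92
= [[-13, -16], [6, -92]]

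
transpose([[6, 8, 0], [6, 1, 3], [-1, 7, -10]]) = [[6, 6, -1], [8, 1, 7], [0, 3, -10]]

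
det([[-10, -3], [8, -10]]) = (-10)*(-10) - (-3)*(8)
= 124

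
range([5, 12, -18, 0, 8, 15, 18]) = 36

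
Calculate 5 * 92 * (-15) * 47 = -324300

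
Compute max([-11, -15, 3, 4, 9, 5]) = 9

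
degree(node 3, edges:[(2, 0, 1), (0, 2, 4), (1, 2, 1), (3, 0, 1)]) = 1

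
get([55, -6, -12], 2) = -12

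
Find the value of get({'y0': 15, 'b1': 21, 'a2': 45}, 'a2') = 45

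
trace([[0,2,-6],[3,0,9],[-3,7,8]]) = 8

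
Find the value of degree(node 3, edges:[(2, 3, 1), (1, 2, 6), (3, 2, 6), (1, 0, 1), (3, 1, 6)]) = 3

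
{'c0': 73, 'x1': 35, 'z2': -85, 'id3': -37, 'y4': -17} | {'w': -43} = {'c0': 73, 'x1': 35, 'z2': -85, 'id3': -37, 'y4': -17, 'w': -43}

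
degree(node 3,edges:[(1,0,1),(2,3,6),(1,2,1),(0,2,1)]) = incident: (2,3)
= 1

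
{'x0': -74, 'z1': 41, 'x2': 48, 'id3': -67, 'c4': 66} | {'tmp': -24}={'x0': -74, 'z1': 41, 'x2': 48, 'id3': -67, 'c4': 66, 'tmp': -24}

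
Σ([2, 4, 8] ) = 2 + 4 + 8
= 14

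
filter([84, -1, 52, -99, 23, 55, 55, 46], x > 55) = keep x where x > 55: 84✓, -1✗, 52✗, -99✗, 23✗, 55✗, 55✗, 46✗
= [84]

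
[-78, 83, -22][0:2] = [-78, 83]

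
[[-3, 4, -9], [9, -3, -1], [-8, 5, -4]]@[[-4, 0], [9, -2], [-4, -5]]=[[84, 37], [-59, 11], [93, 10]]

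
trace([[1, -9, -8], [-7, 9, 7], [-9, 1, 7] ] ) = 17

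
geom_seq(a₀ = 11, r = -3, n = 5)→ a_0 = 11*(-3)^0 = 11
a_1 = 11*(-3)^1 = -33
a_2 = 11*(-3)^2 = 99
...
= [11, -33, 99, -297, 891]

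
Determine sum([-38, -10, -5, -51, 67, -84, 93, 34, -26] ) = -20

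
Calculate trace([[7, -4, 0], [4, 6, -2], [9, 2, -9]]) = 4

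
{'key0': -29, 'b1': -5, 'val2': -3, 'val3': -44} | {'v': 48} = {'key0': -29, 'b1': -5, 'val2': -3, 'val3': -44, 'v': 48}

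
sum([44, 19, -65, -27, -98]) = 44 + 19 + (-65) + (-27) + (-98)
= -127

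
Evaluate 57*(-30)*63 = -107730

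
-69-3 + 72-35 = -35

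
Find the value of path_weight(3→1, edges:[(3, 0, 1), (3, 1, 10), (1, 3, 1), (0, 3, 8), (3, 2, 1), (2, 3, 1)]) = 10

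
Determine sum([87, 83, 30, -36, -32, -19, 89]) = 87 + 83 + 30 + (-36) + (-32) + (-19) + 89
= 202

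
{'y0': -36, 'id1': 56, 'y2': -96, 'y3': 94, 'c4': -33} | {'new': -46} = {'y0': -36, 'id1': 56, 'y2': -96, 'y3': 94, 'c4': -33, 'new': -46}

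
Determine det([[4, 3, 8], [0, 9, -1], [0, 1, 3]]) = 112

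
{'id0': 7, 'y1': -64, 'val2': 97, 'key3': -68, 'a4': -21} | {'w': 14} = {'id0': 7, 'y1': -64, 'val2': 97, 'key3': -68, 'a4': -21, 'w': 14}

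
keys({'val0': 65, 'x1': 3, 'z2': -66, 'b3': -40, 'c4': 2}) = ['val0', 'x1', 'z2', 'b3', 'c4']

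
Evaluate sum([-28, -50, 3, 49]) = (-28) + (-50) + 3 + 49
= -26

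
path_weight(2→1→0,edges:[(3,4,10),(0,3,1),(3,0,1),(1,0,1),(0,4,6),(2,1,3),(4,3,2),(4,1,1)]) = 4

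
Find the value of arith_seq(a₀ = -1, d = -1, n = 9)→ [-1, -2, -3, -4, -5, -6, -7, -8, -9]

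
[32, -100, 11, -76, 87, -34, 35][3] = -76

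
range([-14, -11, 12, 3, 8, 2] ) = 26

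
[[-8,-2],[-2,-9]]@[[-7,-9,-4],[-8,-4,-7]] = [[72, 80, 46], [86, 54, 71]]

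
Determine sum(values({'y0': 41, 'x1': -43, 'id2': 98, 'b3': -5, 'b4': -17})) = 41 + (-43) + 98 + (-5) + (-17)
= 74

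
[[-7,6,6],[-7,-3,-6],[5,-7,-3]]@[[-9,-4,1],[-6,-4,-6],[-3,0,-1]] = [[9, 4, -49], [99, 40, 17], [6, 8, 50]]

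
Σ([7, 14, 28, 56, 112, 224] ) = 7 + 14 + 28 + 56 + 112 + 224
= 441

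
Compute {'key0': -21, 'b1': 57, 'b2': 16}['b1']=57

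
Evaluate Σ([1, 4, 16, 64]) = 85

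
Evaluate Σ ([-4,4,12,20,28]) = 60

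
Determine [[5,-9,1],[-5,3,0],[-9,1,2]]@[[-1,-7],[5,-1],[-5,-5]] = [[-55, -31], [20, 32], [4, 52]]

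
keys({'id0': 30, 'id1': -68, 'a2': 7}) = ['id0', 'id1', 'a2']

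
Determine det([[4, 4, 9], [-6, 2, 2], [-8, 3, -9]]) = (1)*(4)*det([[2, 2], [3, -9]]) + (-1)*(4)*det([[-6, 2], [-8, -9]]) + (1)*(9)*det([[-6, 2], [-8, 3]])
= -96 + -280 + -18
= -394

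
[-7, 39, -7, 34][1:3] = [39, -7]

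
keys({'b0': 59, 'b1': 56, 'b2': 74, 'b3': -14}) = ['b0', 'b1', 'b2', 'b3']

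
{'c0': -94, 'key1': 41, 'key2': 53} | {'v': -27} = {'c0': -94, 'key1': 41, 'key2': 53, 'v': -27}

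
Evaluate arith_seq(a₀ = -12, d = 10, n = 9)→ a_0 = -12 + 0*10 = -12
a_1 = -12 + 1*10 = -2
a_2 = -12 + 2*10 = 8
...
= [-12, -2, 8, 18, 28, 38, 48, 58, 68]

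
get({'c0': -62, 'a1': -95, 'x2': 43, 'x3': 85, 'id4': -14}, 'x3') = 85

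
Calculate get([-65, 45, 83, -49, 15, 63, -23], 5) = 63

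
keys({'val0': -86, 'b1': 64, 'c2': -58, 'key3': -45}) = ['val0', 'b1', 'c2', 'key3']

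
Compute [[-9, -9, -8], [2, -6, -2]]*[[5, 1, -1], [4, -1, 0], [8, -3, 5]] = [[-145, 24, -31], [-30, 14, -12]]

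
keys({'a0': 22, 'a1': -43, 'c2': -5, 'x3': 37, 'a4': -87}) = ['a0', 'a1', 'c2', 'x3', 'a4']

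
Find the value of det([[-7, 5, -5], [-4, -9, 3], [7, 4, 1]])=(1)*(-7)*det([[-9, 3], [4, 1]]) + (-1)*(5)*det([[-4, 3], [7, 1]]) + (1)*(-5)*det([[-4, -9], [7, 4]])
= 147 + 125 + -235
= 37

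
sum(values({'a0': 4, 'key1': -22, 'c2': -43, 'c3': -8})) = 4 + (-22) + (-43) + (-8)
= -69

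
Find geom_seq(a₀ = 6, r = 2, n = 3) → a_0 = 6*2^0 = 6
a_1 = 6*2^1 = 12
a_2 = 6*2^2 = 24
= [6, 12, 24]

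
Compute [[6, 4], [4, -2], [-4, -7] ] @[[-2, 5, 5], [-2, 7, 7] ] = C[0][0] = (6)*(-2) + (4)*(-2) = -20
C[0][1] = (6)*(5) + (4)*(7) = 58
C[0][2] = (6)*(5) + (4)*(7) = 58
C[1][0] = (4)*(-2) + (-2)*(-2) = -4
C[1][1] = (4)*(5) + (-2)*(7) = 6
C[1][2] = (4)*(5) + (-2)*(7) = 6
... (3 more cells)
= [[-20, 58, 58], [-4, 6, 6], [22, -69, -69]]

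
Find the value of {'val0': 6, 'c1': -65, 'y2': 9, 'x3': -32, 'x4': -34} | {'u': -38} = {'val0': 6, 'c1': -65, 'y2': 9, 'x3': -32, 'x4': -34, 'u': -38}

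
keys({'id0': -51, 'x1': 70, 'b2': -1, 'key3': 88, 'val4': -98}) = ['id0', 'x1', 'b2', 'key3', 'val4']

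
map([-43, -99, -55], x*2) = -43*2=-86, -99*2=-198, -55*2=-110
= [-86, -198, -110]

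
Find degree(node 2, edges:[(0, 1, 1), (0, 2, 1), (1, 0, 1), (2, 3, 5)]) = incident: (0,2), (2,3)
= 2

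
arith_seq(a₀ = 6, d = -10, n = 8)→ [6, -4, -14, -24, -34, -44, -54, -64]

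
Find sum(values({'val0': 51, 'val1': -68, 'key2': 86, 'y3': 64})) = 51 + (-68) + 86 + 64
= 133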